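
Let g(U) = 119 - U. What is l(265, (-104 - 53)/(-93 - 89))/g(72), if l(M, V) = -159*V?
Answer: -24963/8554 ≈ -2.9183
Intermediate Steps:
l(265, (-104 - 53)/(-93 - 89))/g(72) = (-159*(-104 - 53)/(-93 - 89))/(119 - 1*72) = (-(-24963)/(-182))/(119 - 72) = -(-24963)*(-1)/182/47 = -159*157/182*(1/47) = -24963/182*1/47 = -24963/8554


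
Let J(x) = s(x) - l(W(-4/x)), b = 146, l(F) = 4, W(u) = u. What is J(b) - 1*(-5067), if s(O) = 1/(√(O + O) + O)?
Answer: 729073/144 - √73/10512 ≈ 5063.0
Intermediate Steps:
s(O) = 1/(O + √2*√O) (s(O) = 1/(√(2*O) + O) = 1/(√2*√O + O) = 1/(O + √2*√O))
J(x) = -4 + 1/(x + √2*√x) (J(x) = 1/(x + √2*√x) - 1*4 = 1/(x + √2*√x) - 4 = -4 + 1/(x + √2*√x))
J(b) - 1*(-5067) = (-4 + 1/(146 + √2*√146)) - 1*(-5067) = (-4 + 1/(146 + 2*√73)) + 5067 = 5063 + 1/(146 + 2*√73)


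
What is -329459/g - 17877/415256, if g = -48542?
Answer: 5228540045/775282952 ≈ 6.7440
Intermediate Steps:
-329459/g - 17877/415256 = -329459/(-48542) - 17877/415256 = -329459*(-1/48542) - 17877*1/415256 = 25343/3734 - 17877/415256 = 5228540045/775282952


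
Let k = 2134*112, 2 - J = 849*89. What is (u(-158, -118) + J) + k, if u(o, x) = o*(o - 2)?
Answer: 188729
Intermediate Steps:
u(o, x) = o*(-2 + o)
J = -75559 (J = 2 - 849*89 = 2 - 1*75561 = 2 - 75561 = -75559)
k = 239008
(u(-158, -118) + J) + k = (-158*(-2 - 158) - 75559) + 239008 = (-158*(-160) - 75559) + 239008 = (25280 - 75559) + 239008 = -50279 + 239008 = 188729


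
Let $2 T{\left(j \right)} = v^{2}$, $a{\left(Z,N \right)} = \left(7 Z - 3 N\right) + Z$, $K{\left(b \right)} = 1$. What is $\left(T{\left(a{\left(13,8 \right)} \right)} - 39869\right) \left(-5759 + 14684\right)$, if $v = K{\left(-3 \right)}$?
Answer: $- \frac{711652725}{2} \approx -3.5583 \cdot 10^{8}$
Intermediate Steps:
$v = 1$
$a{\left(Z,N \right)} = - 3 N + 8 Z$ ($a{\left(Z,N \right)} = \left(- 3 N + 7 Z\right) + Z = - 3 N + 8 Z$)
$T{\left(j \right)} = \frac{1}{2}$ ($T{\left(j \right)} = \frac{1^{2}}{2} = \frac{1}{2} \cdot 1 = \frac{1}{2}$)
$\left(T{\left(a{\left(13,8 \right)} \right)} - 39869\right) \left(-5759 + 14684\right) = \left(\frac{1}{2} - 39869\right) \left(-5759 + 14684\right) = \left(- \frac{79737}{2}\right) 8925 = - \frac{711652725}{2}$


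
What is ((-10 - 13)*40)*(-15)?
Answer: 13800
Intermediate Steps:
((-10 - 13)*40)*(-15) = -23*40*(-15) = -920*(-15) = 13800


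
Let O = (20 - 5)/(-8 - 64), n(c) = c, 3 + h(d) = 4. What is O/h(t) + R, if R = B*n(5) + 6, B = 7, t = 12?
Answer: 979/24 ≈ 40.792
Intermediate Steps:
h(d) = 1 (h(d) = -3 + 4 = 1)
O = -5/24 (O = 15/(-72) = 15*(-1/72) = -5/24 ≈ -0.20833)
R = 41 (R = 7*5 + 6 = 35 + 6 = 41)
O/h(t) + R = -5/24/1 + 41 = 1*(-5/24) + 41 = -5/24 + 41 = 979/24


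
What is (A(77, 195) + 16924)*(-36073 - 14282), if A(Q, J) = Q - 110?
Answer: -850546305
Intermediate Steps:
A(Q, J) = -110 + Q
(A(77, 195) + 16924)*(-36073 - 14282) = ((-110 + 77) + 16924)*(-36073 - 14282) = (-33 + 16924)*(-50355) = 16891*(-50355) = -850546305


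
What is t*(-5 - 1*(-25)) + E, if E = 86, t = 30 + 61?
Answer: 1906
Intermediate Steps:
t = 91
t*(-5 - 1*(-25)) + E = 91*(-5 - 1*(-25)) + 86 = 91*(-5 + 25) + 86 = 91*20 + 86 = 1820 + 86 = 1906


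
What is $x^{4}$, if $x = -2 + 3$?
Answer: $1$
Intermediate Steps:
$x = 1$
$x^{4} = 1^{4} = 1$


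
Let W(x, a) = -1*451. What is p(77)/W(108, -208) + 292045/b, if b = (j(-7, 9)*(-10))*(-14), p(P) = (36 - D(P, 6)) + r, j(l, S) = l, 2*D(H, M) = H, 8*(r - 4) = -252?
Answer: -26336579/88396 ≈ -297.94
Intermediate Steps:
r = -55/2 (r = 4 + (1/8)*(-252) = 4 - 63/2 = -55/2 ≈ -27.500)
D(H, M) = H/2
W(x, a) = -451
p(P) = 17/2 - P/2 (p(P) = (36 - P/2) - 55/2 = 17/2 - P/2)
b = -980 (b = -7*(-10)*(-14) = 70*(-14) = -980)
p(77)/W(108, -208) + 292045/b = (17/2 - 1/2*77)/(-451) + 292045/(-980) = (17/2 - 77/2)*(-1/451) + 292045*(-1/980) = -30*(-1/451) - 58409/196 = 30/451 - 58409/196 = -26336579/88396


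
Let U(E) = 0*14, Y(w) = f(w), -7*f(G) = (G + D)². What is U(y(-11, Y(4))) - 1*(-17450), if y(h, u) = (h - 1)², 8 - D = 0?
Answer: 17450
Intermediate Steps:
D = 8 (D = 8 - 1*0 = 8 + 0 = 8)
f(G) = -(8 + G)²/7 (f(G) = -(G + 8)²/7 = -(8 + G)²/7)
Y(w) = -(8 + w)²/7
y(h, u) = (-1 + h)²
U(E) = 0
U(y(-11, Y(4))) - 1*(-17450) = 0 - 1*(-17450) = 0 + 17450 = 17450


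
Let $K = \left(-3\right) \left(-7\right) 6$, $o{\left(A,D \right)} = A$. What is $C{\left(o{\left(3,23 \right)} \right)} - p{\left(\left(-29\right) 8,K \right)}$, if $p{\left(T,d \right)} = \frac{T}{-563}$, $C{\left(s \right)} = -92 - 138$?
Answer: $- \frac{129722}{563} \approx -230.41$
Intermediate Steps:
$K = 126$ ($K = 21 \cdot 6 = 126$)
$C{\left(s \right)} = -230$
$p{\left(T,d \right)} = - \frac{T}{563}$ ($p{\left(T,d \right)} = T \left(- \frac{1}{563}\right) = - \frac{T}{563}$)
$C{\left(o{\left(3,23 \right)} \right)} - p{\left(\left(-29\right) 8,K \right)} = -230 - - \frac{\left(-29\right) 8}{563} = -230 - \left(- \frac{1}{563}\right) \left(-232\right) = -230 - \frac{232}{563} = - \frac{129722}{563}$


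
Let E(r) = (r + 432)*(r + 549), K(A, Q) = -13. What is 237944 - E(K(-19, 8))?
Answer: 13360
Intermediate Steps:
E(r) = (432 + r)*(549 + r)
237944 - E(K(-19, 8)) = 237944 - (237168 + (-13)² + 981*(-13)) = 237944 - (237168 + 169 - 12753) = 237944 - 1*224584 = 237944 - 224584 = 13360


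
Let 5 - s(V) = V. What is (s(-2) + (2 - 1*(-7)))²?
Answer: 256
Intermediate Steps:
s(V) = 5 - V
(s(-2) + (2 - 1*(-7)))² = ((5 - 1*(-2)) + (2 - 1*(-7)))² = ((5 + 2) + (2 + 7))² = (7 + 9)² = 16² = 256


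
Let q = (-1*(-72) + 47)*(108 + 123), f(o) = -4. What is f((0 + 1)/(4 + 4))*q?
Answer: -109956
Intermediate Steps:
q = 27489 (q = (72 + 47)*231 = 119*231 = 27489)
f((0 + 1)/(4 + 4))*q = -4*27489 = -109956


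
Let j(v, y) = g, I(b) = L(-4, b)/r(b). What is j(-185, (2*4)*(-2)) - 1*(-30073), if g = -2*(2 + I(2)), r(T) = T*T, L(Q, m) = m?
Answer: 30068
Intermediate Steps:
r(T) = T²
I(b) = 1/b (I(b) = b/(b²) = b/b² = 1/b)
g = -5 (g = -2*(2 + 1/2) = -2*(2 + ½) = -2*5/2 = -5)
j(v, y) = -5
j(-185, (2*4)*(-2)) - 1*(-30073) = -5 - 1*(-30073) = -5 + 30073 = 30068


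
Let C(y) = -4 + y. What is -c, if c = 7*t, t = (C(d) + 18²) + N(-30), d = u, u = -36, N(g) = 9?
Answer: -2051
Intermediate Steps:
d = -36
t = 293 (t = ((-4 - 36) + 18²) + 9 = (-40 + 324) + 9 = 284 + 9 = 293)
c = 2051 (c = 7*293 = 2051)
-c = -1*2051 = -2051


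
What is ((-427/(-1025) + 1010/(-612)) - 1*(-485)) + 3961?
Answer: 1394100937/313650 ≈ 4444.8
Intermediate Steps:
((-427/(-1025) + 1010/(-612)) - 1*(-485)) + 3961 = ((-427*(-1/1025) + 1010*(-1/612)) + 485) + 3961 = ((427/1025 - 505/306) + 485) + 3961 = (-386963/313650 + 485) + 3961 = 151733287/313650 + 3961 = 1394100937/313650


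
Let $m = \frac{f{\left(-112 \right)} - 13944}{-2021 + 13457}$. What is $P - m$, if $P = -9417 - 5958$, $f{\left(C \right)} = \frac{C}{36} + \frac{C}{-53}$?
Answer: $- \frac{20965885684}{1363743} \approx -15374.0$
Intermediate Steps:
$f{\left(C \right)} = \frac{17 C}{1908}$ ($f{\left(C \right)} = C \frac{1}{36} + C \left(- \frac{1}{53}\right) = \frac{C}{36} - \frac{C}{53} = \frac{17 C}{1908}$)
$P = -15375$
$m = - \frac{1662941}{1363743}$ ($m = \frac{\frac{17}{1908} \left(-112\right) - 13944}{-2021 + 13457} = \frac{- \frac{476}{477} - 13944}{11436} = \left(- \frac{6651764}{477}\right) \frac{1}{11436} = - \frac{1662941}{1363743} \approx -1.2194$)
$P - m = -15375 - - \frac{1662941}{1363743} = -15375 + \frac{1662941}{1363743} = - \frac{20965885684}{1363743}$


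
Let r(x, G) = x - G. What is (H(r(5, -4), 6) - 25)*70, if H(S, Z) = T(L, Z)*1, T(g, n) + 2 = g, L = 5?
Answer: -1540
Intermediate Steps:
T(g, n) = -2 + g
H(S, Z) = 3 (H(S, Z) = (-2 + 5)*1 = 3*1 = 3)
(H(r(5, -4), 6) - 25)*70 = (3 - 25)*70 = -22*70 = -1540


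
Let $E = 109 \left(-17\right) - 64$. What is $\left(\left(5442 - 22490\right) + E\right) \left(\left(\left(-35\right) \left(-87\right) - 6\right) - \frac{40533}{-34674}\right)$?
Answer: $- \frac{666397347445}{11558} \approx -5.7657 \cdot 10^{7}$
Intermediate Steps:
$E = -1917$ ($E = -1853 - 64 = -1917$)
$\left(\left(5442 - 22490\right) + E\right) \left(\left(\left(-35\right) \left(-87\right) - 6\right) - \frac{40533}{-34674}\right) = \left(\left(5442 - 22490\right) - 1917\right) \left(\left(\left(-35\right) \left(-87\right) - 6\right) - \frac{40533}{-34674}\right) = \left(\left(5442 - 22490\right) - 1917\right) \left(\left(3045 - 6\right) - - \frac{13511}{11558}\right) = \left(-17048 - 1917\right) \left(3039 + \frac{13511}{11558}\right) = \left(-18965\right) \frac{35138273}{11558} = - \frac{666397347445}{11558}$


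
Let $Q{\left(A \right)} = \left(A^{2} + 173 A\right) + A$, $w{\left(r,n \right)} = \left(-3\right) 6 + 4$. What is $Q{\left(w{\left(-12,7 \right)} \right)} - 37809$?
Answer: $-40049$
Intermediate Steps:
$w{\left(r,n \right)} = -14$ ($w{\left(r,n \right)} = -18 + 4 = -14$)
$Q{\left(A \right)} = A^{2} + 174 A$
$Q{\left(w{\left(-12,7 \right)} \right)} - 37809 = - 14 \left(174 - 14\right) - 37809 = \left(-14\right) 160 - 37809 = -2240 - 37809 = -40049$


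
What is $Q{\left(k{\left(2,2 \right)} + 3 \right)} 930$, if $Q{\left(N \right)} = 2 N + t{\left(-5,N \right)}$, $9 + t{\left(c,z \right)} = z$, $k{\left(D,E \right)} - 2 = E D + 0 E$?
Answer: $16740$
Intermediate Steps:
$k{\left(D,E \right)} = 2 + D E$ ($k{\left(D,E \right)} = 2 + \left(E D + 0 E\right) = 2 + \left(D E + 0\right) = 2 + D E$)
$t{\left(c,z \right)} = -9 + z$
$Q{\left(N \right)} = -9 + 3 N$ ($Q{\left(N \right)} = 2 N + \left(-9 + N\right) = -9 + 3 N$)
$Q{\left(k{\left(2,2 \right)} + 3 \right)} 930 = \left(-9 + 3 \left(\left(2 + 2 \cdot 2\right) + 3\right)\right) 930 = \left(-9 + 3 \left(\left(2 + 4\right) + 3\right)\right) 930 = \left(-9 + 3 \left(6 + 3\right)\right) 930 = \left(-9 + 3 \cdot 9\right) 930 = \left(-9 + 27\right) 930 = 18 \cdot 930 = 16740$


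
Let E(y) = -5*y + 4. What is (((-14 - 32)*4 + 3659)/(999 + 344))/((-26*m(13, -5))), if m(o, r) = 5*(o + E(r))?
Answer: -695/1466556 ≈ -0.00047390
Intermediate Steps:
E(y) = 4 - 5*y
m(o, r) = 20 - 25*r + 5*o (m(o, r) = 5*(o + (4 - 5*r)) = 5*(4 + o - 5*r) = 20 - 25*r + 5*o)
(((-14 - 32)*4 + 3659)/(999 + 344))/((-26*m(13, -5))) = (((-14 - 32)*4 + 3659)/(999 + 344))/((-26*(20 - 25*(-5) + 5*13))) = ((-46*4 + 3659)/1343)/((-26*(20 + 125 + 65))) = ((-184 + 3659)*(1/1343))/((-26*210)) = (3475*(1/1343))/(-5460) = (3475/1343)*(-1/5460) = -695/1466556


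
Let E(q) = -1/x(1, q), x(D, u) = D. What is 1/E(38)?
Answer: -1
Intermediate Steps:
E(q) = -1 (E(q) = -1/1 = -1*1 = -1)
1/E(38) = 1/(-1) = -1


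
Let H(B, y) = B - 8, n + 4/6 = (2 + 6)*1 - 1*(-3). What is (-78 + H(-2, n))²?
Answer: 7744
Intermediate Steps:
n = 31/3 (n = -⅔ + ((2 + 6)*1 - 1*(-3)) = -⅔ + (8*1 + 3) = -⅔ + (8 + 3) = -⅔ + 11 = 31/3 ≈ 10.333)
H(B, y) = -8 + B
(-78 + H(-2, n))² = (-78 + (-8 - 2))² = (-78 - 10)² = (-88)² = 7744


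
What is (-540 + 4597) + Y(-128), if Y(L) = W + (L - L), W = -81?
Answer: 3976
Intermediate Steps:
Y(L) = -81 (Y(L) = -81 + (L - L) = -81 + 0 = -81)
(-540 + 4597) + Y(-128) = (-540 + 4597) - 81 = 4057 - 81 = 3976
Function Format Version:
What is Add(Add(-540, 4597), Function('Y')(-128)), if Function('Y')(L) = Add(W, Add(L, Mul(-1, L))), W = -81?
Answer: 3976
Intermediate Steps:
Function('Y')(L) = -81 (Function('Y')(L) = Add(-81, Add(L, Mul(-1, L))) = Add(-81, 0) = -81)
Add(Add(-540, 4597), Function('Y')(-128)) = Add(Add(-540, 4597), -81) = Add(4057, -81) = 3976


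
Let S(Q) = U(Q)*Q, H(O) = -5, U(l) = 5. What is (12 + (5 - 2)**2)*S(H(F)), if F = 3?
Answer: -525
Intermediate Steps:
S(Q) = 5*Q
(12 + (5 - 2)**2)*S(H(F)) = (12 + (5 - 2)**2)*(5*(-5)) = (12 + 3**2)*(-25) = (12 + 9)*(-25) = 21*(-25) = -525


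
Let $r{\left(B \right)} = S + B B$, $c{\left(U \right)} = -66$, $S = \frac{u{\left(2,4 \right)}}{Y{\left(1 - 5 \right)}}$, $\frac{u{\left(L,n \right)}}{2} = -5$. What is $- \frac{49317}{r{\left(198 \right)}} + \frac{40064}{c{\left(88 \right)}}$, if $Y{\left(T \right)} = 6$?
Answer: $- \frac{2360785807}{3881031} \approx -608.29$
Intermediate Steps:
$u{\left(L,n \right)} = -10$ ($u{\left(L,n \right)} = 2 \left(-5\right) = -10$)
$S = - \frac{5}{3}$ ($S = - \frac{10}{6} = \left(-10\right) \frac{1}{6} = - \frac{5}{3} \approx -1.6667$)
$r{\left(B \right)} = - \frac{5}{3} + B^{2}$ ($r{\left(B \right)} = - \frac{5}{3} + B B = - \frac{5}{3} + B^{2}$)
$- \frac{49317}{r{\left(198 \right)}} + \frac{40064}{c{\left(88 \right)}} = - \frac{49317}{- \frac{5}{3} + 198^{2}} + \frac{40064}{-66} = - \frac{49317}{- \frac{5}{3} + 39204} + 40064 \left(- \frac{1}{66}\right) = - \frac{49317}{\frac{117607}{3}} - \frac{20032}{33} = \left(-49317\right) \frac{3}{117607} - \frac{20032}{33} = - \frac{147951}{117607} - \frac{20032}{33} = - \frac{2360785807}{3881031}$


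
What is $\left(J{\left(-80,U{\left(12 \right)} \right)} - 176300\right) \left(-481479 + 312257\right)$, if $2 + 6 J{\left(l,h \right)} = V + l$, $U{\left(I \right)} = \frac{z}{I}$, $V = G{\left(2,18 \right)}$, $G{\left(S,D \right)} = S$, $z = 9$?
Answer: $\frac{89508284680}{3} \approx 2.9836 \cdot 10^{10}$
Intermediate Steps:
$V = 2$
$U{\left(I \right)} = \frac{9}{I}$
$J{\left(l,h \right)} = \frac{l}{6}$ ($J{\left(l,h \right)} = - \frac{1}{3} + \frac{2 + l}{6} = - \frac{1}{3} + \left(\frac{1}{3} + \frac{l}{6}\right) = \frac{l}{6}$)
$\left(J{\left(-80,U{\left(12 \right)} \right)} - 176300\right) \left(-481479 + 312257\right) = \left(\frac{1}{6} \left(-80\right) - 176300\right) \left(-481479 + 312257\right) = \left(- \frac{40}{3} - 176300\right) \left(-169222\right) = \left(- \frac{528940}{3}\right) \left(-169222\right) = \frac{89508284680}{3}$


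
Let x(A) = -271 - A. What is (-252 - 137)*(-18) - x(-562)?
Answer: 6711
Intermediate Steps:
(-252 - 137)*(-18) - x(-562) = (-252 - 137)*(-18) - (-271 - 1*(-562)) = -389*(-18) - (-271 + 562) = 7002 - 1*291 = 7002 - 291 = 6711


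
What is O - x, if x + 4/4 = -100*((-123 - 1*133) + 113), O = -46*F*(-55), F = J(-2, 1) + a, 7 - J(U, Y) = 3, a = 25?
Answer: 59071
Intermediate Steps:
J(U, Y) = 4 (J(U, Y) = 7 - 1*3 = 7 - 3 = 4)
F = 29 (F = 4 + 25 = 29)
O = 73370 (O = -46*29*(-55) = -1334*(-55) = 73370)
x = 14299 (x = -1 - 100*((-123 - 1*133) + 113) = -1 - 100*((-123 - 133) + 113) = -1 - 100*(-256 + 113) = -1 - 100*(-143) = -1 + 14300 = 14299)
O - x = 73370 - 1*14299 = 73370 - 14299 = 59071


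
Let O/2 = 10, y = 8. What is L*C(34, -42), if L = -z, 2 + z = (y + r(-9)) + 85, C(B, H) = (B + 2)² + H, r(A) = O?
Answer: -139194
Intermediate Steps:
O = 20 (O = 2*10 = 20)
r(A) = 20
C(B, H) = H + (2 + B)² (C(B, H) = (2 + B)² + H = H + (2 + B)²)
z = 111 (z = -2 + ((8 + 20) + 85) = -2 + (28 + 85) = -2 + 113 = 111)
L = -111 (L = -1*111 = -111)
L*C(34, -42) = -111*(-42 + (2 + 34)²) = -111*(-42 + 36²) = -111*(-42 + 1296) = -111*1254 = -139194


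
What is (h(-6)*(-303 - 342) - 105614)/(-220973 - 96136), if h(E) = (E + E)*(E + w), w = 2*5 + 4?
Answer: 43694/317109 ≈ 0.13779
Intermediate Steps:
w = 14 (w = 10 + 4 = 14)
h(E) = 2*E*(14 + E) (h(E) = (E + E)*(E + 14) = (2*E)*(14 + E) = 2*E*(14 + E))
(h(-6)*(-303 - 342) - 105614)/(-220973 - 96136) = ((2*(-6)*(14 - 6))*(-303 - 342) - 105614)/(-220973 - 96136) = ((2*(-6)*8)*(-645) - 105614)/(-317109) = (-96*(-645) - 105614)*(-1/317109) = (61920 - 105614)*(-1/317109) = -43694*(-1/317109) = 43694/317109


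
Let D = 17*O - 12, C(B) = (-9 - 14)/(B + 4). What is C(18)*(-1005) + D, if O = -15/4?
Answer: 42897/44 ≈ 974.93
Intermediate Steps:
O = -15/4 (O = -15*1/4 = -15/4 ≈ -3.7500)
C(B) = -23/(4 + B)
D = -303/4 (D = 17*(-15/4) - 12 = -255/4 - 12 = -303/4 ≈ -75.750)
C(18)*(-1005) + D = -23/(4 + 18)*(-1005) - 303/4 = -23/22*(-1005) - 303/4 = 23115/22 - 303/4 = 42897/44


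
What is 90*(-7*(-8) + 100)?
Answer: 14040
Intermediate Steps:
90*(-7*(-8) + 100) = 90*(56 + 100) = 90*156 = 14040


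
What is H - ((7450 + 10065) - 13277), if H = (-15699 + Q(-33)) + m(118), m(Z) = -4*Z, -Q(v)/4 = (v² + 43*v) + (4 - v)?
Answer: -19237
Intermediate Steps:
Q(v) = -16 - 168*v - 4*v² (Q(v) = -4*((v² + 43*v) + (4 - v)) = -4*(4 + v² + 42*v) = -16 - 168*v - 4*v²)
H = -14999 (H = (-15699 + (-16 - 168*(-33) - 4*(-33)²)) - 4*118 = (-15699 + (-16 + 5544 - 4*1089)) - 472 = (-15699 + (-16 + 5544 - 4356)) - 472 = (-15699 + 1172) - 472 = -14527 - 472 = -14999)
H - ((7450 + 10065) - 13277) = -14999 - ((7450 + 10065) - 13277) = -14999 - (17515 - 13277) = -14999 - 1*4238 = -14999 - 4238 = -19237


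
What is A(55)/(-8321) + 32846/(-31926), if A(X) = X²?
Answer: -184943858/132828123 ≈ -1.3924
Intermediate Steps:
A(55)/(-8321) + 32846/(-31926) = 55²/(-8321) + 32846/(-31926) = 3025*(-1/8321) + 32846*(-1/31926) = -3025/8321 - 16423/15963 = -184943858/132828123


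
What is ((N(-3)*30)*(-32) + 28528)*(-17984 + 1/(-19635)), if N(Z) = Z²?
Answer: -638433440528/1785 ≈ -3.5767e+8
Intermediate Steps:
((N(-3)*30)*(-32) + 28528)*(-17984 + 1/(-19635)) = (((-3)²*30)*(-32) + 28528)*(-17984 + 1/(-19635)) = ((9*30)*(-32) + 28528)*(-17984 - 1/19635) = (270*(-32) + 28528)*(-353115841/19635) = (-8640 + 28528)*(-353115841/19635) = 19888*(-353115841/19635) = -638433440528/1785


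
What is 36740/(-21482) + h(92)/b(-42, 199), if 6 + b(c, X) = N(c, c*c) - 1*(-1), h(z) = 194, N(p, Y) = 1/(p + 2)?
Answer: -87042530/2158941 ≈ -40.317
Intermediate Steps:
N(p, Y) = 1/(2 + p)
b(c, X) = -5 + 1/(2 + c) (b(c, X) = -6 + (1/(2 + c) - 1*(-1)) = -6 + (1/(2 + c) + 1) = -6 + (1 + 1/(2 + c)) = -5 + 1/(2 + c))
36740/(-21482) + h(92)/b(-42, 199) = 36740/(-21482) + 194/(((-9 - 5*(-42))/(2 - 42))) = 36740*(-1/21482) + 194/(((-9 + 210)/(-40))) = -18370/10741 + 194/((-1/40*201)) = -18370/10741 + 194/(-201/40) = -18370/10741 + 194*(-40/201) = -18370/10741 - 7760/201 = -87042530/2158941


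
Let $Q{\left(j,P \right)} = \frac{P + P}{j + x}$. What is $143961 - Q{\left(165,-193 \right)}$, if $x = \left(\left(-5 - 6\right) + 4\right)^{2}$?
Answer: $\frac{15404020}{107} \approx 1.4396 \cdot 10^{5}$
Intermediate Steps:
$x = 49$ ($x = \left(-11 + 4\right)^{2} = \left(-7\right)^{2} = 49$)
$Q{\left(j,P \right)} = \frac{2 P}{49 + j}$ ($Q{\left(j,P \right)} = \frac{P + P}{j + 49} = \frac{2 P}{49 + j}$)
$143961 - Q{\left(165,-193 \right)} = 143961 - 2 \left(-193\right) \frac{1}{49 + 165} = 143961 - 2 \left(-193\right) \frac{1}{214} = 143961 - - \frac{193}{107} = 143961 + \frac{193}{107} = \frac{15404020}{107}$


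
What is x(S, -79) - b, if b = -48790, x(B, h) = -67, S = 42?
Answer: 48723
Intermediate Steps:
x(S, -79) - b = -67 - 1*(-48790) = -67 + 48790 = 48723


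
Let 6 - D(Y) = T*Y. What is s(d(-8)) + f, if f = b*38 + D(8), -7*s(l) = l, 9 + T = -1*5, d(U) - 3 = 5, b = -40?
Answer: -9822/7 ≈ -1403.1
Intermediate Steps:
d(U) = 8 (d(U) = 3 + 5 = 8)
T = -14 (T = -9 - 1*5 = -9 - 5 = -14)
D(Y) = 6 + 14*Y (D(Y) = 6 - (-14)*Y = 6 + 14*Y)
s(l) = -l/7
f = -1402 (f = -40*38 + (6 + 14*8) = -1520 + (6 + 112) = -1520 + 118 = -1402)
s(d(-8)) + f = -⅐*8 - 1402 = -8/7 - 1402 = -9822/7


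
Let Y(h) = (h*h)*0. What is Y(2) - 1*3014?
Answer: -3014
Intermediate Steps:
Y(h) = 0 (Y(h) = h**2*0 = 0)
Y(2) - 1*3014 = 0 - 1*3014 = 0 - 3014 = -3014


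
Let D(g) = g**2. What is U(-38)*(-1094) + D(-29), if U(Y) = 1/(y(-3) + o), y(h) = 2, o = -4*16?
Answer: 26618/31 ≈ 858.65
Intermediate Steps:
o = -64
U(Y) = -1/62 (U(Y) = 1/(2 - 64) = 1/(-62) = -1/62)
U(-38)*(-1094) + D(-29) = -1/62*(-1094) + (-29)**2 = 547/31 + 841 = 26618/31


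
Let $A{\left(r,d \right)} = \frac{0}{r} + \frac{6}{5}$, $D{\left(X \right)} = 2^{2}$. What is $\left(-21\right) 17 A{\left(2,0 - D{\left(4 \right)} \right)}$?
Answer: $- \frac{2142}{5} \approx -428.4$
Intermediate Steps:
$D{\left(X \right)} = 4$
$A{\left(r,d \right)} = \frac{6}{5}$ ($A{\left(r,d \right)} = 0 + 6 \cdot \frac{1}{5} = 0 + \frac{6}{5} = \frac{6}{5}$)
$\left(-21\right) 17 A{\left(2,0 - D{\left(4 \right)} \right)} = \left(-21\right) 17 \cdot \frac{6}{5} = \left(-357\right) \frac{6}{5} = - \frac{2142}{5}$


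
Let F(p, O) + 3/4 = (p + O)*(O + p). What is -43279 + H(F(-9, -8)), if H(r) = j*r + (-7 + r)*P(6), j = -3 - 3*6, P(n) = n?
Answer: -190579/4 ≈ -47645.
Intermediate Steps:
j = -21 (j = -3 - 18 = -21)
F(p, O) = -¾ + (O + p)² (F(p, O) = -¾ + (p + O)*(O + p) = -¾ + (O + p)*(O + p) = -¾ + (O + p)²)
H(r) = -42 - 15*r (H(r) = -21*r + (-7 + r)*6 = -21*r + (-42 + 6*r) = -42 - 15*r)
-43279 + H(F(-9, -8)) = -43279 + (-42 - 15*(-¾ + (-8 - 9)²)) = -43279 + (-42 - 15*(-¾ + (-17)²)) = -43279 + (-42 - 15*(-¾ + 289)) = -43279 + (-42 - 15*1153/4) = -43279 + (-42 - 17295/4) = -43279 - 17463/4 = -190579/4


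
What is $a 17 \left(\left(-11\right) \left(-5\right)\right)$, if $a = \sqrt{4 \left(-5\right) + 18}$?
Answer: $935 i \sqrt{2} \approx 1322.3 i$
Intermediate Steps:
$a = i \sqrt{2}$ ($a = \sqrt{-20 + 18} = \sqrt{-2} = i \sqrt{2} \approx 1.4142 i$)
$a 17 \left(\left(-11\right) \left(-5\right)\right) = i \sqrt{2} \cdot 17 \left(\left(-11\right) \left(-5\right)\right) = 17 i \sqrt{2} \cdot 55 = 935 i \sqrt{2}$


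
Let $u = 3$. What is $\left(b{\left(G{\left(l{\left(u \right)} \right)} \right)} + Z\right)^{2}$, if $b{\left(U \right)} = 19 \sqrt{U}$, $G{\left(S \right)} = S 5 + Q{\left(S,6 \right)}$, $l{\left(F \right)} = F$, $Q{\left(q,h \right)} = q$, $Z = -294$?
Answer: $92934 - 33516 \sqrt{2} \approx 45535.0$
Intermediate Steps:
$G{\left(S \right)} = 6 S$ ($G{\left(S \right)} = S 5 + S = 5 S + S = 6 S$)
$\left(b{\left(G{\left(l{\left(u \right)} \right)} \right)} + Z\right)^{2} = \left(19 \sqrt{6 \cdot 3} - 294\right)^{2} = \left(19 \sqrt{18} - 294\right)^{2} = \left(19 \cdot 3 \sqrt{2} - 294\right)^{2} = \left(57 \sqrt{2} - 294\right)^{2} = \left(-294 + 57 \sqrt{2}\right)^{2}$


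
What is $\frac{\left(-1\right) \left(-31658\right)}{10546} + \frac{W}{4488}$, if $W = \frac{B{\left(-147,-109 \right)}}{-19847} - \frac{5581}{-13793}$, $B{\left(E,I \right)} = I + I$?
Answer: $\frac{6482642554195735}{2159449094713768} \approx 3.002$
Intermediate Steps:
$B{\left(E,I \right)} = 2 I$
$W = \frac{113772981}{273749671}$ ($W = \frac{2 \left(-109\right)}{-19847} - \frac{5581}{-13793} = \left(-218\right) \left(- \frac{1}{19847}\right) - - \frac{5581}{13793} = \frac{218}{19847} + \frac{5581}{13793} = \frac{113772981}{273749671} \approx 0.41561$)
$\frac{\left(-1\right) \left(-31658\right)}{10546} + \frac{W}{4488} = \frac{\left(-1\right) \left(-31658\right)}{10546} + \frac{113772981}{273749671 \cdot 4488} = 31658 \cdot \frac{1}{10546} + \frac{113772981}{273749671} \cdot \frac{1}{4488} = \frac{15829}{5273} + \frac{37924327}{409529507816} = \frac{6482642554195735}{2159449094713768}$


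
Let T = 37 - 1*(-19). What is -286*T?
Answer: -16016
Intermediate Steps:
T = 56 (T = 37 + 19 = 56)
-286*T = -286*56 = -16016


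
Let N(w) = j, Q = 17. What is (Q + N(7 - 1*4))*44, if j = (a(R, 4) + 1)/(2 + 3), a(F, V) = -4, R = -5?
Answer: 3608/5 ≈ 721.60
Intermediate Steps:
j = -3/5 (j = (-4 + 1)/(2 + 3) = -3/5 ≈ -0.60000)
N(w) = -3/5
(Q + N(7 - 1*4))*44 = (17 - 3/5)*44 = (82/5)*44 = 3608/5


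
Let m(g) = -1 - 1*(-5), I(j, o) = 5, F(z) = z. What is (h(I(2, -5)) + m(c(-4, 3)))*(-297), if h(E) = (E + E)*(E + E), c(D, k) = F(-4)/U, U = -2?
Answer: -30888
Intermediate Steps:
c(D, k) = 2 (c(D, k) = -4/(-2) = -4*(-½) = 2)
h(E) = 4*E² (h(E) = (2*E)*(2*E) = 4*E²)
m(g) = 4 (m(g) = -1 + 5 = 4)
(h(I(2, -5)) + m(c(-4, 3)))*(-297) = (4*5² + 4)*(-297) = (4*25 + 4)*(-297) = (100 + 4)*(-297) = 104*(-297) = -30888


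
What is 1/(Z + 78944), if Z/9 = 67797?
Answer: 1/689117 ≈ 1.4511e-6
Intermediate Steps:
Z = 610173 (Z = 9*67797 = 610173)
1/(Z + 78944) = 1/(610173 + 78944) = 1/689117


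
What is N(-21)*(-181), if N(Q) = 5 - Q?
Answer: -4706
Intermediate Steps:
N(-21)*(-181) = (5 - 1*(-21))*(-181) = (5 + 21)*(-181) = 26*(-181) = -4706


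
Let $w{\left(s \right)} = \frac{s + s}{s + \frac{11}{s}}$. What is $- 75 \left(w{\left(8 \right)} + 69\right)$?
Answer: $-5303$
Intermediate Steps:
$w{\left(s \right)} = \frac{2 s}{s + \frac{11}{s}}$
$- 75 \left(w{\left(8 \right)} + 69\right) = - 75 \left(\frac{2 \cdot 8^{2}}{11 + 8^{2}} + 69\right) = - 75 \left(2 \cdot 64 \frac{1}{11 + 64} + 69\right) = - 75 \left(2 \cdot 64 \cdot \frac{1}{75} + 69\right) = - 75 \left(\frac{128}{75} + 69\right) = \left(-75\right) \frac{5303}{75} = -5303$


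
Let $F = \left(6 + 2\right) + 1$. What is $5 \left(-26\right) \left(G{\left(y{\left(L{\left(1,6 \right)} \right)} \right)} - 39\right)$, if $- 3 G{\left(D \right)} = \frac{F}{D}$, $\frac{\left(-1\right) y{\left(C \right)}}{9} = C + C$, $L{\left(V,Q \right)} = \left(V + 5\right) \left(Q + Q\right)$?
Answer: $\frac{1095055}{216} \approx 5069.7$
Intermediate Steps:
$F = 9$ ($F = 8 + 1 = 9$)
$L{\left(V,Q \right)} = 2 Q \left(5 + V\right)$ ($L{\left(V,Q \right)} = \left(5 + V\right) 2 Q = 2 Q \left(5 + V\right)$)
$y{\left(C \right)} = - 18 C$ ($y{\left(C \right)} = - 9 \left(C + C\right) = - 9 \cdot 2 C = - 18 C$)
$G{\left(D \right)} = - \frac{3}{D}$ ($G{\left(D \right)} = - \frac{9 \frac{1}{D}}{3} = - \frac{3}{D}$)
$5 \left(-26\right) \left(G{\left(y{\left(L{\left(1,6 \right)} \right)} \right)} - 39\right) = 5 \left(-26\right) \left(- \frac{3}{\left(-18\right) 2 \cdot 6 \left(5 + 1\right)} - 39\right) = - 130 \left(- \frac{3}{\left(-18\right) 2 \cdot 6 \cdot 6} - 39\right) = - 130 \left(- \frac{3}{\left(-18\right) 72} - 39\right) = - 130 \left(- \frac{3}{-1296} - 39\right) = - 130 \left(\left(-3\right) \left(- \frac{1}{1296}\right) - 39\right) = - 130 \left(\frac{1}{432} - 39\right) = \left(-130\right) \left(- \frac{16847}{432}\right) = \frac{1095055}{216}$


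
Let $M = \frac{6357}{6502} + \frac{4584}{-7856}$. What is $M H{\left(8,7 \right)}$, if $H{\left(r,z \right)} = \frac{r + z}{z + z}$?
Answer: $\frac{4719240}{11173687} \approx 0.42235$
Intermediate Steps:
$H{\left(r,z \right)} = \frac{r + z}{2 z}$
$M = \frac{629232}{1596241}$ ($M = 6357 \cdot \frac{1}{6502} + 4584 \left(- \frac{1}{7856}\right) = \frac{6357}{6502} - \frac{573}{982} = \frac{629232}{1596241} \approx 0.3942$)
$M H{\left(8,7 \right)} = \frac{629232 \frac{8 + 7}{2 \cdot 7}}{1596241} = \frac{629232 \cdot \frac{1}{2} \cdot \frac{1}{7} \cdot 15}{1596241} = \frac{629232}{1596241} \cdot \frac{15}{14} = \frac{4719240}{11173687}$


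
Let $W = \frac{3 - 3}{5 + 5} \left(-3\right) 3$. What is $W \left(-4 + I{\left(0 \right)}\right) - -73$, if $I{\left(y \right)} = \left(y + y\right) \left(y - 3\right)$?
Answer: $73$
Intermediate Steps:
$I{\left(y \right)} = 2 y \left(-3 + y\right)$
$W = 0$ ($W = \frac{0}{10} \left(-3\right) 3 = 0 \cdot \frac{1}{10} \left(-3\right) 3 = 0 \left(-3\right) 3 = 0 \cdot 3 = 0$)
$W \left(-4 + I{\left(0 \right)}\right) - -73 = 0 \left(-4 + 2 \cdot 0 \left(-3 + 0\right)\right) - -73 = 0 \left(-4 + 2 \cdot 0 \left(-3\right)\right) + 73 = 0 \left(-4 + 0\right) + 73 = 0 \left(-4\right) + 73 = 0 + 73 = 73$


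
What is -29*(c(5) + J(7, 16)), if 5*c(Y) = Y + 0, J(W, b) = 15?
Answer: -464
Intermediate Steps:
c(Y) = Y/5 (c(Y) = (Y + 0)/5 = Y/5)
-29*(c(5) + J(7, 16)) = -29*((1/5)*5 + 15) = -29*(1 + 15) = -29*16 = -464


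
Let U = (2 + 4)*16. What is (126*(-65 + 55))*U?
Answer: -120960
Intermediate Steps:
U = 96 (U = 6*16 = 96)
(126*(-65 + 55))*U = (126*(-65 + 55))*96 = (126*(-10))*96 = -1260*96 = -120960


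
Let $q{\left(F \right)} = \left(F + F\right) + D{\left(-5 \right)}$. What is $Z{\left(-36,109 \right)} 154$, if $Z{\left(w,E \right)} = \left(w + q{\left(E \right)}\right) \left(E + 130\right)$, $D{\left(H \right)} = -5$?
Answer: $6514662$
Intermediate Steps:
$q{\left(F \right)} = -5 + 2 F$ ($q{\left(F \right)} = \left(F + F\right) - 5 = 2 F - 5 = -5 + 2 F$)
$Z{\left(w,E \right)} = \left(130 + E\right) \left(-5 + w + 2 E\right)$ ($Z{\left(w,E \right)} = \left(w + \left(-5 + 2 E\right)\right) \left(E + 130\right) = \left(-5 + w + 2 E\right) \left(130 + E\right) = \left(130 + E\right) \left(-5 + w + 2 E\right)$)
$Z{\left(-36,109 \right)} 154 = \left(-650 + 2 \cdot 109^{2} + 130 \left(-36\right) + 255 \cdot 109 + 109 \left(-36\right)\right) 154 = \left(-650 + 2 \cdot 11881 - 4680 + 27795 - 3924\right) 154 = \left(-650 + 23762 - 4680 + 27795 - 3924\right) 154 = 42303 \cdot 154 = 6514662$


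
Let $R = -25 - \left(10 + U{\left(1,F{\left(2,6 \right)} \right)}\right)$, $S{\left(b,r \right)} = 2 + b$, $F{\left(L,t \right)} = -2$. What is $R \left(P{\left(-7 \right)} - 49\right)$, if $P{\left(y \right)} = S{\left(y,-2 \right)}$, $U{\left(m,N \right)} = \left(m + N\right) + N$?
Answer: $1728$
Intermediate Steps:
$U{\left(m,N \right)} = m + 2 N$ ($U{\left(m,N \right)} = \left(N + m\right) + N = m + 2 N$)
$P{\left(y \right)} = 2 + y$
$R = -32$ ($R = -25 - \left(11 - 4\right) = -25 - 7 = -32$)
$R \left(P{\left(-7 \right)} - 49\right) = - 32 \left(\left(2 - 7\right) - 49\right) = - 32 \left(-5 - 49\right) = \left(-32\right) \left(-54\right) = 1728$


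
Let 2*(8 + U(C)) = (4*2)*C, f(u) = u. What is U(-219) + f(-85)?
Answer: -969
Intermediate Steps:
U(C) = -8 + 4*C (U(C) = -8 + ((4*2)*C)/2 = -8 + (8*C)/2 = -8 + 4*C)
U(-219) + f(-85) = (-8 + 4*(-219)) - 85 = (-8 - 876) - 85 = -884 - 85 = -969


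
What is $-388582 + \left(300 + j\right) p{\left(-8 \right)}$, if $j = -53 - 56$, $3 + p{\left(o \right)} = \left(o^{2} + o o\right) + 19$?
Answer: $-361078$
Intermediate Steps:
$p{\left(o \right)} = 16 + 2 o^{2}$ ($p{\left(o \right)} = -3 + \left(\left(o^{2} + o o\right) + 19\right) = -3 + \left(\left(o^{2} + o^{2}\right) + 19\right) = -3 + \left(2 o^{2} + 19\right) = -3 + \left(19 + 2 o^{2}\right) = 16 + 2 o^{2}$)
$j = -109$ ($j = -53 - 56 = -109$)
$-388582 + \left(300 + j\right) p{\left(-8 \right)} = -388582 + \left(300 - 109\right) \left(16 + 2 \left(-8\right)^{2}\right) = -388582 + 191 \left(16 + 2 \cdot 64\right) = -388582 + 191 \left(16 + 128\right) = -388582 + 191 \cdot 144 = -388582 + 27504 = -361078$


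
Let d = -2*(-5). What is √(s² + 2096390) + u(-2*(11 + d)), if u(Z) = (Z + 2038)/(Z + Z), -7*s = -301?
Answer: -499/21 + √2098239 ≈ 1424.8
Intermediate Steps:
d = 10
s = 43 (s = -⅐*(-301) = 43)
u(Z) = (2038 + Z)/(2*Z) (u(Z) = (2038 + Z)/((2*Z)) = (2038 + Z)*(1/(2*Z)) = (2038 + Z)/(2*Z))
√(s² + 2096390) + u(-2*(11 + d)) = √(43² + 2096390) + (2038 - 2*(11 + 10))/(2*((-2*(11 + 10)))) = √(1849 + 2096390) + (2038 - 2*21)/(2*((-2*21))) = √2098239 + (½)*(2038 - 42)/(-42) = √2098239 + (½)*(-1/42)*1996 = √2098239 - 499/21 = -499/21 + √2098239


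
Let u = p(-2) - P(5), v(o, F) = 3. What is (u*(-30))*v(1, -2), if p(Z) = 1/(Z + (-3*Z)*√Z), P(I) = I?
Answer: 45*(11*I + 30*√2)/(I + 3*√2) ≈ 452.37 + 10.048*I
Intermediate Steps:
p(Z) = 1/(Z - 3*Z^(3/2))
u = -5 + 1/(-2 + 6*I*√2) (u = 1/(-2 - (-6)*I*√2) - 1*5 = 1/(-2 - (-6)*I*√2) - 5 = 1/(-2 + 6*I*√2) - 5 = -5 + 1/(-2 + 6*I*√2) ≈ -5.0263 - 0.11165*I)
(u*(-30))*v(1, -2) = ((-191/38 - 3*I*√2/38)*(-30))*3 = (2865/19 + 45*I*√2/19)*3 = 8595/19 + 135*I*√2/19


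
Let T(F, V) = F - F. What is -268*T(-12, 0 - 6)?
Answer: 0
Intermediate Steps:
T(F, V) = 0
-268*T(-12, 0 - 6) = -268*0 = 0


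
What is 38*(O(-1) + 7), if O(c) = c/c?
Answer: 304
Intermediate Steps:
O(c) = 1
38*(O(-1) + 7) = 38*(1 + 7) = 38*8 = 304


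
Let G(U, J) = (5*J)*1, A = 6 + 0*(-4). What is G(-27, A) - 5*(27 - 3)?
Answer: -90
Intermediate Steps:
A = 6 (A = 6 + 0 = 6)
G(U, J) = 5*J
G(-27, A) - 5*(27 - 3) = 5*6 - 5*(27 - 3) = 30 - 5*24 = 30 - 1*120 = 30 - 120 = -90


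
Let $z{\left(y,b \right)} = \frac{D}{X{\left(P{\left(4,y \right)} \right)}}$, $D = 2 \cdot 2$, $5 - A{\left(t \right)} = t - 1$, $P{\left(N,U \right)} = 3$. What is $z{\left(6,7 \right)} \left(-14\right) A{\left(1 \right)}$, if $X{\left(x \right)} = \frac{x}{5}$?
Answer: $- \frac{1400}{3} \approx -466.67$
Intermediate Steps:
$A{\left(t \right)} = 6 - t$ ($A{\left(t \right)} = 5 - \left(t - 1\right) = 5 - \left(-1 + t\right) = 6 - t$)
$X{\left(x \right)} = \frac{x}{5}$ ($X{\left(x \right)} = x \frac{1}{5} = \frac{x}{5}$)
$D = 4$
$z{\left(y,b \right)} = \frac{20}{3}$ ($z{\left(y,b \right)} = \frac{4}{\frac{1}{5} \cdot 3} = \frac{4}{\frac{3}{5}} = 4 \cdot \frac{5}{3} = \frac{20}{3}$)
$z{\left(6,7 \right)} \left(-14\right) A{\left(1 \right)} = \frac{20}{3} \left(-14\right) \left(6 - 1\right) = - \frac{280 \left(6 - 1\right)}{3} = \left(- \frac{280}{3}\right) 5 = - \frac{1400}{3}$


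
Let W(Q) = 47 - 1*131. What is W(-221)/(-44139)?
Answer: 28/14713 ≈ 0.0019031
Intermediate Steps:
W(Q) = -84 (W(Q) = 47 - 131 = -84)
W(-221)/(-44139) = -84/(-44139) = -84*(-1/44139) = 28/14713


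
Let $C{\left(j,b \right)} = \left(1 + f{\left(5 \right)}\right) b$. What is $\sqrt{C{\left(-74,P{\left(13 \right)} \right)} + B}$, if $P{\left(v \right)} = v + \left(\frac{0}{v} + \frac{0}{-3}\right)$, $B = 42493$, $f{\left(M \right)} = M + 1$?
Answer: $2 \sqrt{10646} \approx 206.36$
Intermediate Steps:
$f{\left(M \right)} = 1 + M$
$P{\left(v \right)} = v$ ($P{\left(v \right)} = v + \left(0 + 0 \left(- \frac{1}{3}\right)\right) = v + \left(0 + 0\right) = v + 0 = v$)
$C{\left(j,b \right)} = 7 b$ ($C{\left(j,b \right)} = \left(1 + \left(1 + 5\right)\right) b = \left(1 + 6\right) b = 7 b$)
$\sqrt{C{\left(-74,P{\left(13 \right)} \right)} + B} = \sqrt{7 \cdot 13 + 42493} = \sqrt{91 + 42493} = \sqrt{42584} = 2 \sqrt{10646}$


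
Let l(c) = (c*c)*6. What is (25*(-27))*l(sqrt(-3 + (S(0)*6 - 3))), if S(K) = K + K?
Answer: 24300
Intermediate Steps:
S(K) = 2*K
l(c) = 6*c**2 (l(c) = c**2*6 = 6*c**2)
(25*(-27))*l(sqrt(-3 + (S(0)*6 - 3))) = (25*(-27))*(6*(sqrt(-3 + ((2*0)*6 - 3)))**2) = -4050*(sqrt(-3 + (0*6 - 3)))**2 = -4050*(sqrt(-3 + (0 - 3)))**2 = -4050*(sqrt(-3 - 3))**2 = -4050*(sqrt(-6))**2 = -4050*(I*sqrt(6))**2 = -4050*(-6) = -675*(-36) = 24300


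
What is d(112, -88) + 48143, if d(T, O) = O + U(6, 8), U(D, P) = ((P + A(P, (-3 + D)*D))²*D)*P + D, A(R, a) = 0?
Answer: 51133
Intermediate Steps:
U(D, P) = D + D*P³ (U(D, P) = ((P + 0)²*D)*P + D = (P²*D)*P + D = (D*P²)*P + D = D*P³ + D = D + D*P³)
d(T, O) = 3078 + O (d(T, O) = O + 6*(1 + 8³) = O + 6*(1 + 512) = O + 6*513 = O + 3078 = 3078 + O)
d(112, -88) + 48143 = (3078 - 88) + 48143 = 2990 + 48143 = 51133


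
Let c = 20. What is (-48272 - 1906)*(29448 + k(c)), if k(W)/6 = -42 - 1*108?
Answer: -1432481544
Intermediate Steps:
k(W) = -900 (k(W) = 6*(-42 - 1*108) = 6*(-42 - 108) = 6*(-150) = -900)
(-48272 - 1906)*(29448 + k(c)) = (-48272 - 1906)*(29448 - 900) = -50178*28548 = -1432481544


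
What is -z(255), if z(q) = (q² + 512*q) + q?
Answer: -195840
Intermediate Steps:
z(q) = q² + 513*q
-z(255) = -255*(513 + 255) = -255*768 = -1*195840 = -195840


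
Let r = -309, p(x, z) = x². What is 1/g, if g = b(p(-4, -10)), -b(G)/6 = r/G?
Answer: 8/927 ≈ 0.0086300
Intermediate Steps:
b(G) = 1854/G (b(G) = -(-1854)/G = 1854/G)
g = 927/8 (g = 1854/((-4)²) = 1854/16 = 1854*(1/16) = 927/8 ≈ 115.88)
1/g = 1/(927/8) = 8/927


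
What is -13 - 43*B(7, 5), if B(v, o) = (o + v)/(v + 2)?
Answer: -211/3 ≈ -70.333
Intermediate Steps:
B(v, o) = (o + v)/(2 + v)
-13 - 43*B(7, 5) = -13 - 43*(5 + 7)/(2 + 7) = -13 - 43*12/9 = -13 - 43*4/3 = -13 - 172/3 = -211/3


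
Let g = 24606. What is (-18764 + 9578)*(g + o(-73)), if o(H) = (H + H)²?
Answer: -421839492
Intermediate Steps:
o(H) = 4*H² (o(H) = (2*H)² = 4*H²)
(-18764 + 9578)*(g + o(-73)) = (-18764 + 9578)*(24606 + 4*(-73)²) = -9186*(24606 + 4*5329) = -9186*(24606 + 21316) = -9186*45922 = -421839492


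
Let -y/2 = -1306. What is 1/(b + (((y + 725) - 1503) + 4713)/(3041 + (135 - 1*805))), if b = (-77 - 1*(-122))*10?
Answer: 2371/1073497 ≈ 0.0022087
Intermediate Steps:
y = 2612 (y = -2*(-1306) = 2612)
b = 450 (b = (-77 + 122)*10 = 45*10 = 450)
1/(b + (((y + 725) - 1503) + 4713)/(3041 + (135 - 1*805))) = 1/(450 + (((2612 + 725) - 1503) + 4713)/(3041 + (135 - 1*805))) = 1/(450 + ((3337 - 1503) + 4713)/(3041 + (135 - 805))) = 1/(450 + (1834 + 4713)/(3041 - 670)) = 1/(450 + 6547/2371) = 1/(1073497/2371) = 2371/1073497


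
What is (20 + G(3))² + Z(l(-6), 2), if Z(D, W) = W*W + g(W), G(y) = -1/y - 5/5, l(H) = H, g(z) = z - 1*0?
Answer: 3190/9 ≈ 354.44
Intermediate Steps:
g(z) = z (g(z) = z + 0 = z)
G(y) = -1 - 1/y (G(y) = -1/y - 5*⅕ = -1/y - 1 = -1 - 1/y)
Z(D, W) = W + W² (Z(D, W) = W*W + W = W² + W = W + W²)
(20 + G(3))² + Z(l(-6), 2) = (20 + (-1 - 1*3)/3)² + 2*(1 + 2) = (20 + (-1 - 3)/3)² + 2*3 = (20 + (⅓)*(-4))² + 6 = (20 - 4/3)² + 6 = (56/3)² + 6 = 3136/9 + 6 = 3190/9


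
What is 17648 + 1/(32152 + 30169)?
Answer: 1099841009/62321 ≈ 17648.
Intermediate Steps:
17648 + 1/(32152 + 30169) = 17648 + 1/62321 = 1099841009/62321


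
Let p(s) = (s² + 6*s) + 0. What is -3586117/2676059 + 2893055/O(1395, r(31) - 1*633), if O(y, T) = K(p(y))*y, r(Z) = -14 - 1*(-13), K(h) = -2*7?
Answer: -1562404547051/10452686454 ≈ -149.47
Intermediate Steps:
p(s) = s² + 6*s
K(h) = -14
r(Z) = -1 (r(Z) = -14 + 13 = -1)
O(y, T) = -14*y
-3586117/2676059 + 2893055/O(1395, r(31) - 1*633) = -3586117/2676059 + 2893055/((-14*1395)) = -3586117*1/2676059 + 2893055/(-19530) = -3586117/2676059 + 2893055*(-1/19530) = -3586117/2676059 - 578611/3906 = -1562404547051/10452686454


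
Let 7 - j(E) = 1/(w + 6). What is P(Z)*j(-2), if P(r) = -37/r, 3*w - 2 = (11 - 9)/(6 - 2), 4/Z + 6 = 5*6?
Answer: -62382/41 ≈ -1521.5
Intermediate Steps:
Z = 1/6 (Z = 4/(-6 + 5*6) = 4/(-6 + 30) = 4/24 = 4*(1/24) = 1/6 ≈ 0.16667)
w = 5/6 (w = 2/3 + ((11 - 9)/(6 - 2))/3 = 2/3 + (2/4)/3 = 2/3 + (2*(1/4))/3 = 2/3 + (1/3)*(1/2) = 2/3 + 1/6 = 5/6 ≈ 0.83333)
j(E) = 281/41 (j(E) = 7 - 1/(5/6 + 6) = 7 - 1/41/6 = 7 - 1*6/41 = 7 - 6/41 = 281/41)
P(Z)*j(-2) = -37/1/6*(281/41) = -37*6*(281/41) = -222*281/41 = -62382/41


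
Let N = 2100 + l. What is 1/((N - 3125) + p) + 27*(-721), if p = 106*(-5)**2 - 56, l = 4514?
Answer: -118417760/6083 ≈ -19467.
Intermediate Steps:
N = 6614 (N = 2100 + 4514 = 6614)
p = 2594 (p = 106*25 - 56 = 2650 - 56 = 2594)
1/((N - 3125) + p) + 27*(-721) = 1/((6614 - 3125) + 2594) + 27*(-721) = 1/(3489 + 2594) - 19467 = 1/6083 - 19467 = -118417760/6083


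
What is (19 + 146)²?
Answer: 27225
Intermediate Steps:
(19 + 146)² = 165² = 27225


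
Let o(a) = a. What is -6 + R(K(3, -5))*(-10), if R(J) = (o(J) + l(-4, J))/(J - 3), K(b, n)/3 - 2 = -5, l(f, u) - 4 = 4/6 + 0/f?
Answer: -173/18 ≈ -9.6111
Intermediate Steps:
l(f, u) = 14/3 (l(f, u) = 4 + (4/6 + 0/f) = 4 + (4*(1/6) + 0) = 4 + (2/3 + 0) = 4 + 2/3 = 14/3)
K(b, n) = -9 (K(b, n) = 6 + 3*(-5) = 6 - 15 = -9)
R(J) = (14/3 + J)/(-3 + J) (R(J) = (J + 14/3)/(J - 3) = (14/3 + J)/(-3 + J))
-6 + R(K(3, -5))*(-10) = -6 + ((14/3 - 9)/(-3 - 9))*(-10) = -6 + (-13/3/(-12))*(-10) = -6 - 1/12*(-13/3)*(-10) = -6 + (13/36)*(-10) = -6 - 65/18 = -173/18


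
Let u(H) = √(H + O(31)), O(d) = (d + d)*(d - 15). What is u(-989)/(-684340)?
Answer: -√3/684340 ≈ -2.5310e-6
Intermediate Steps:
O(d) = 2*d*(-15 + d) (O(d) = (2*d)*(-15 + d) = 2*d*(-15 + d))
u(H) = √(992 + H) (u(H) = √(H + 2*31*(-15 + 31)) = √(H + 2*31*16) = √(H + 992) = √(992 + H))
u(-989)/(-684340) = √(992 - 989)/(-684340) = √3*(-1/684340) = -√3/684340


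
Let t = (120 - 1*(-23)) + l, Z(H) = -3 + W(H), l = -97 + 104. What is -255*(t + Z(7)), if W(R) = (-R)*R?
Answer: -24990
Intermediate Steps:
W(R) = -R²
l = 7
Z(H) = -3 - H²
t = 150 (t = (120 - 1*(-23)) + 7 = (120 + 23) + 7 = 143 + 7 = 150)
-255*(t + Z(7)) = -255*(150 + (-3 - 1*7²)) = -255*(150 + (-3 - 1*49)) = -255*(150 + (-3 - 49)) = -255*(150 - 52) = -255*98 = -24990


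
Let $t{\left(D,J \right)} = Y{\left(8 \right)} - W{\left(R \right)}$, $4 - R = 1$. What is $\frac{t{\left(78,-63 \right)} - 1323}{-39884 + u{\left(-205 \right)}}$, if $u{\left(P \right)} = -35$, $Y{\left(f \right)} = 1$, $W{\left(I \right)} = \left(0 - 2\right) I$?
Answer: $\frac{1316}{39919} \approx 0.032967$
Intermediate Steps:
$R = 3$ ($R = 4 - 1 = 3$)
$W{\left(I \right)} = - 2 I$
$t{\left(D,J \right)} = 7$ ($t{\left(D,J \right)} = 1 - \left(-2\right) 3 = 1 - -6 = 1 + 6 = 7$)
$\frac{t{\left(78,-63 \right)} - 1323}{-39884 + u{\left(-205 \right)}} = \frac{7 - 1323}{-39884 - 35} = - \frac{1316}{-39919} = \left(-1316\right) \left(- \frac{1}{39919}\right) = \frac{1316}{39919}$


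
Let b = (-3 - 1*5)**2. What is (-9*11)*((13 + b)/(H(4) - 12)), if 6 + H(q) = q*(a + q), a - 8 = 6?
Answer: -847/6 ≈ -141.17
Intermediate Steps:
a = 14 (a = 8 + 6 = 14)
b = 64 (b = (-3 - 5)**2 = (-8)**2 = 64)
H(q) = -6 + q*(14 + q)
(-9*11)*((13 + b)/(H(4) - 12)) = (-9*11)*((13 + 64)/((-6 + 4**2 + 14*4) - 12)) = -7623/((-6 + 16 + 56) - 12) = -7623/(66 - 12) = -7623/54 = -99*77/54 = -847/6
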